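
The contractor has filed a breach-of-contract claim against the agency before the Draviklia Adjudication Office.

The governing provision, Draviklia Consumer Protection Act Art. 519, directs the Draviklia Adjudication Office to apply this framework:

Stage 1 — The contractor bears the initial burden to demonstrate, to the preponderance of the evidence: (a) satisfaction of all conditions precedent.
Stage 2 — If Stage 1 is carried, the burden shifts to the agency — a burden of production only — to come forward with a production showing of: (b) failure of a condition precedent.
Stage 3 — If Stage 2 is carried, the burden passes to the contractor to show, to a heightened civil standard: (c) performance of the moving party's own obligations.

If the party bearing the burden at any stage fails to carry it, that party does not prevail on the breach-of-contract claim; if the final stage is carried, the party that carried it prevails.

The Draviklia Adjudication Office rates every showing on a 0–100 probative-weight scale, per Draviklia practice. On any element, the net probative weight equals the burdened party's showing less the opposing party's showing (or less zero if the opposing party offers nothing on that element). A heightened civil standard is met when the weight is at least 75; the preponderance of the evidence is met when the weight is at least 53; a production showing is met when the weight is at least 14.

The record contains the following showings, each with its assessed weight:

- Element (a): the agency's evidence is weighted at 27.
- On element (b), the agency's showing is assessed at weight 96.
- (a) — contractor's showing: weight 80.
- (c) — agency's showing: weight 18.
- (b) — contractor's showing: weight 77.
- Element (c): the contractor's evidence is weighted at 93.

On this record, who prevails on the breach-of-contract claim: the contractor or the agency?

contractor

At Stage 1 the contractor must meet the preponderance of the evidence (weight is at least 53): on (a) the weight is 80 less the opposing 27 gives net 53, which does reach 53, so (a) meets the standard.
  Stage 1 is satisfied; the onus moves to the agency.
At Stage 2 the agency must meet a production showing (weight is at least 14): on (b) the weight is 96 less the opposing 77 gives net 19, which does reach 14, so (b) meets the standard.
  Stage 2 carried; the burden shifts to the contractor.
At Stage 3 the contractor must meet a heightened civil standard (weight is at least 75): on (c) the weight is 93 less the opposing 18 gives net 75, ≥ 75, so (c) meets the standard.
  Stage 3 carried; the final stage is satisfied.
All stages carried — the contractor prevails.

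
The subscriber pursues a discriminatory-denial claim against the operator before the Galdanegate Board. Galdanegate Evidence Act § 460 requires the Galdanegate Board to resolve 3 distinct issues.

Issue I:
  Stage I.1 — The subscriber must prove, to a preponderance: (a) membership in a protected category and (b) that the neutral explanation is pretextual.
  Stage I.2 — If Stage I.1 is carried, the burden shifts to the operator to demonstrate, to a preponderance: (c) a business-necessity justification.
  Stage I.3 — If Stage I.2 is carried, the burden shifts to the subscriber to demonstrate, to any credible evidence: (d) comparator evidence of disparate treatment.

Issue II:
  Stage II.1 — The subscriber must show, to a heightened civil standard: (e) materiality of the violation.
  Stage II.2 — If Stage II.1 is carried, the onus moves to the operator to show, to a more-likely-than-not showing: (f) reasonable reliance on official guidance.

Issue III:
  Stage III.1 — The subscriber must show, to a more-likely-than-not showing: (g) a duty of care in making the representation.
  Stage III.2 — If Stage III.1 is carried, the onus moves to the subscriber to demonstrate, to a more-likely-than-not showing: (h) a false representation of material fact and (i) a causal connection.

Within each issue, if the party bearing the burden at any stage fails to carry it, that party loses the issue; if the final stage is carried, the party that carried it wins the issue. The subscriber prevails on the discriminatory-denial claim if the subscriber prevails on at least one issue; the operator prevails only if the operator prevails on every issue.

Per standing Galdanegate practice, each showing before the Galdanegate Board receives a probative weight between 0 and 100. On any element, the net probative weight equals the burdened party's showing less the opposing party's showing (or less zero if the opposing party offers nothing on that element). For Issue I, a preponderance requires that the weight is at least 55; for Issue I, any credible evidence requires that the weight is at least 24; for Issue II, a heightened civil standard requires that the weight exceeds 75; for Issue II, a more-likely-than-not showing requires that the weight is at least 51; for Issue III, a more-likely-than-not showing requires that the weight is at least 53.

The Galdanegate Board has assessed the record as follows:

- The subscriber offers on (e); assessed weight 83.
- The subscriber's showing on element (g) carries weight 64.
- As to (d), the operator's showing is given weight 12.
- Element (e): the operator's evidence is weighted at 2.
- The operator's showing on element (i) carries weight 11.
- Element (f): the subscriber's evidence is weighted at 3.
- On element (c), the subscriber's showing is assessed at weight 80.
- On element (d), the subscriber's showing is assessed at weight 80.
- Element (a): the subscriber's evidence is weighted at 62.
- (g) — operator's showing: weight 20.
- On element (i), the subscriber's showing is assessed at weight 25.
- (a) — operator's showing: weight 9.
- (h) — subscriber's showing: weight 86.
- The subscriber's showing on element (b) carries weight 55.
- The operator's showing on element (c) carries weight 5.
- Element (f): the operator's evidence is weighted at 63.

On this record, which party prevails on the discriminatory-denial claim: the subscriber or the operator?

— Issue I —
Stage I.1 — burden on subscriber; standard: a preponderance (weight is at least 55).
    (a): 62 − 9 = 53 < 55 [not met]
    (b): 55 ≥ 55 [met]
  Not every element is met, so the subscriber fails to carry Stage I.1.
The operator prevails on this issue.
— Issue II —
At Stage II.1 the subscriber must meet a heightened civil standard (weight exceeds 75): on (e) the weight is 83 less the opposing 2 gives net 81, which does exceed 75, so (e) meets the standard.
  All elements met. The burden passes to the operator.
At Stage II.2 the operator must meet a more-likely-than-not showing (weight is at least 51): on (f) the weight is 63 less the opposing 3 gives net 60, ≥ 51, so (f) meets the standard.
  All elements met at the final stage.
All stages carried — the operator prevails on this issue.
— Issue III —
At Stage III.1 the subscriber must meet a more-likely-than-not showing (weight is at least 53): on (g) the weight is 64 less the opposing 20 gives net 44, which does not reach 53, so (g) does not meet the standard.
  The subscriber does not carry Stage III.1.
The operator prevails on this issue.
Per-issue: Issue I → operator; Issue II → operator; Issue III → operator. The subscriber must prevail on at least one issue; overall, the operator prevails.

operator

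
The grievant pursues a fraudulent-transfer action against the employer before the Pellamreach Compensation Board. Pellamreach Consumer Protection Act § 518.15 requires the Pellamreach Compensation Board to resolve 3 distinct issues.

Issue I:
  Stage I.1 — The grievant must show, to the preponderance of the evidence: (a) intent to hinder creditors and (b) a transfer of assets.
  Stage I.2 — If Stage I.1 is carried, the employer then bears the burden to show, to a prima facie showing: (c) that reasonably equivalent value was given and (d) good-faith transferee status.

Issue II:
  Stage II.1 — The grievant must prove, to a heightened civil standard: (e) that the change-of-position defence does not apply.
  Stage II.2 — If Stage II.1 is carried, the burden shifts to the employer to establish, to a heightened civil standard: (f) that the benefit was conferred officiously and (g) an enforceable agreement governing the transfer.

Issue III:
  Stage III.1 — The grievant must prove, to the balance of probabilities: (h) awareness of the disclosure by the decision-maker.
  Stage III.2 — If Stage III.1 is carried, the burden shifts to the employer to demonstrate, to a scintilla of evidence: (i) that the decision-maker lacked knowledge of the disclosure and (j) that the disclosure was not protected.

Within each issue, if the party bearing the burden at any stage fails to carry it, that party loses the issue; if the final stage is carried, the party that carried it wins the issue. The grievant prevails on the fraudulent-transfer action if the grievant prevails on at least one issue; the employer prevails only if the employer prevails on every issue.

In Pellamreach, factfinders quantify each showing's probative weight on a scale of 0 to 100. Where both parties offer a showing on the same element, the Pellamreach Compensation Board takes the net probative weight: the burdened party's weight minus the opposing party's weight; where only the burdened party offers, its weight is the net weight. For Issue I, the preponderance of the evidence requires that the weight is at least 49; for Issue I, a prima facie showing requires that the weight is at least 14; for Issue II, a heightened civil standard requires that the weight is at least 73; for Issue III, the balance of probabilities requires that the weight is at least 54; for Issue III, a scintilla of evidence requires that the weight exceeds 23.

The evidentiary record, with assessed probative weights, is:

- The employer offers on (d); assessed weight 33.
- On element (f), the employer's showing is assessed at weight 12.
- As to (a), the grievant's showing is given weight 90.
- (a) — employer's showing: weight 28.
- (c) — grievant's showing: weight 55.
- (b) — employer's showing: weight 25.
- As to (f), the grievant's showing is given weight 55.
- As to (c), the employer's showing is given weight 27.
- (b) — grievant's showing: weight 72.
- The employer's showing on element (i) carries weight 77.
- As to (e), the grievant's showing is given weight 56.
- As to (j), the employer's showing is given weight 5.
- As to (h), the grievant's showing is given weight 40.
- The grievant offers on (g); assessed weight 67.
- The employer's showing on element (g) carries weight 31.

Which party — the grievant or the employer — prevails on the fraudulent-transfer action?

— Issue I —
Stage I.1 — burden on grievant; standard: the preponderance of the evidence (weight is at least 49).
    (a): 90 − 28 = 62 ≥ 49 [met]
    (b): 72 − 25 = 47 < 49 [not met]
  Stage I.1 not carried; the grievant fails its burden.
The employer prevails on this issue.
— Issue II —
Stage II.1 — burden on grievant; standard: a heightened civil standard (weight is at least 73).
    (e): 56 < 73 [not met]
  Not every element is met, so the grievant fails to carry Stage II.1.
The employer prevails on this issue.
— Issue III —
At Stage III.1 the grievant must meet the balance of probabilities (weight is at least 54): on (h) the weight is 40, < 54, so (h) does not meet the standard.
  Not every element is met, so the grievant fails to carry Stage III.1.
The analysis ends at Stage III.1; the employer prevails on this issue.
Per-issue: Issue I → employer; Issue II → employer; Issue III → employer. The grievant must prevail on at least one issue; overall, the employer prevails.

employer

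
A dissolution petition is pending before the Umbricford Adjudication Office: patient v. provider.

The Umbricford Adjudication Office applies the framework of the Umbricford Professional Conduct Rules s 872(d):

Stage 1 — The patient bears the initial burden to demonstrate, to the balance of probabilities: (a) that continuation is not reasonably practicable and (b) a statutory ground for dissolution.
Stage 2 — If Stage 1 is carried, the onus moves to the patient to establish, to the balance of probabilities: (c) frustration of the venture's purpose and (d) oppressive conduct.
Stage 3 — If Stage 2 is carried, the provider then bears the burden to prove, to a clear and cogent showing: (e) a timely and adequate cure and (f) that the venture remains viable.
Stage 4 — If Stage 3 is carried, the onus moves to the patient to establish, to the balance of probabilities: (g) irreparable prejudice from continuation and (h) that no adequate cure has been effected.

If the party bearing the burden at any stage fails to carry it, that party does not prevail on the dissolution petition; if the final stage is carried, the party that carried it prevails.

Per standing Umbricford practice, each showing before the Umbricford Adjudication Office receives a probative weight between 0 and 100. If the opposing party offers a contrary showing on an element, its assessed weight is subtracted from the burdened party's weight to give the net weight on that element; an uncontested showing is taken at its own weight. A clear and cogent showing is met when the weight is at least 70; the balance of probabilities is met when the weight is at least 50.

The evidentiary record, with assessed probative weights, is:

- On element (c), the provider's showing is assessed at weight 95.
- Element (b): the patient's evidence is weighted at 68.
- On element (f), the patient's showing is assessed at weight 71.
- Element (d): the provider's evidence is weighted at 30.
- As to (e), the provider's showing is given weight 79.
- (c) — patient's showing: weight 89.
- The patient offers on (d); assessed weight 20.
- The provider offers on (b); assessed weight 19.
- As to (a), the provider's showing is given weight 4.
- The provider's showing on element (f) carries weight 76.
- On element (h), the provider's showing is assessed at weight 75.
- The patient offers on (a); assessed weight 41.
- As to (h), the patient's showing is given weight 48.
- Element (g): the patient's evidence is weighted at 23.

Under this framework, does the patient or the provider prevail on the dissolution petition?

provider

At Stage 1 the patient must meet the balance of probabilities (weight is at least 50): on (a) the weight is 41 less the opposing 4 gives net 37, < 50, so (a) does not meet the standard; on (b) the weight is 68 less the opposing 19 gives net 49, < 50, so (b) does not meet the standard.
  Not every element is met, so the patient fails to carry Stage 1.
So the provider prevails.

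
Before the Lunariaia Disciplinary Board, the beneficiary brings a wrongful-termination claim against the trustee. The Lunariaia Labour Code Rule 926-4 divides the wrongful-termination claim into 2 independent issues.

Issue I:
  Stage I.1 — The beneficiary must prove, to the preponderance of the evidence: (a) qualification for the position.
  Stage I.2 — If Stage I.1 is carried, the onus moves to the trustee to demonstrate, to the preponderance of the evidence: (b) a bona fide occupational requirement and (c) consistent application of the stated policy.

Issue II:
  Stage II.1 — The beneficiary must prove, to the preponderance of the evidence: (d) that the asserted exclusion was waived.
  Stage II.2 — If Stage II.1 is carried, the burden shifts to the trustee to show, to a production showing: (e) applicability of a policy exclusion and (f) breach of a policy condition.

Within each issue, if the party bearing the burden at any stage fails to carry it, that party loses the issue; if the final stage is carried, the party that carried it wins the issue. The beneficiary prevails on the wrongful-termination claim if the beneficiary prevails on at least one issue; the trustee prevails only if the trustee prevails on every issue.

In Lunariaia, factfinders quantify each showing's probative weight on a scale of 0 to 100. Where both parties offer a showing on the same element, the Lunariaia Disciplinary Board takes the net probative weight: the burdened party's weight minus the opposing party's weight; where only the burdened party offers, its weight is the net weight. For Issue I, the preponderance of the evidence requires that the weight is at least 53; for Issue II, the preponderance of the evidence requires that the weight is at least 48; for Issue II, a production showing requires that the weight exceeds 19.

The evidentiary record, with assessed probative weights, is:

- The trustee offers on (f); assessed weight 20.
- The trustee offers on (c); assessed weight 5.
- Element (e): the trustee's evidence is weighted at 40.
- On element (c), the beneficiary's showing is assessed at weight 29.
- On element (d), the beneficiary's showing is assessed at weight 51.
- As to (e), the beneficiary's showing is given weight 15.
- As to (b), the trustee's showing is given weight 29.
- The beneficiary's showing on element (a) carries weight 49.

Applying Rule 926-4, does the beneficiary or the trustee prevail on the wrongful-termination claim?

— Issue I —
Stage I.1 (beneficiary, the preponderance of the evidence, weight is at least 53): (a) 49 < 53 — fails.
  Not every element is met, so the beneficiary fails to carry Stage I.1.
The trustee prevails on this issue.
— Issue II —
Stage II.1 — burden on beneficiary; standard: the preponderance of the evidence (weight is at least 48).
    (d): 51 ≥ 48 [met]
  All elements met. The burden passes to the trustee.
Stage II.2 — burden on trustee; standard: a production showing (weight exceeds 19).
    (e): 40 − 15 = 25 > 19 [met]
    (f): 20 > 19 [met]
  Stage II.2 carried; the final stage is satisfied.
Every stage carried; the trustee prevails on this issue.
Per-issue: Issue I → trustee; Issue II → trustee. The beneficiary must prevail on at least one issue; overall, the trustee prevails.

trustee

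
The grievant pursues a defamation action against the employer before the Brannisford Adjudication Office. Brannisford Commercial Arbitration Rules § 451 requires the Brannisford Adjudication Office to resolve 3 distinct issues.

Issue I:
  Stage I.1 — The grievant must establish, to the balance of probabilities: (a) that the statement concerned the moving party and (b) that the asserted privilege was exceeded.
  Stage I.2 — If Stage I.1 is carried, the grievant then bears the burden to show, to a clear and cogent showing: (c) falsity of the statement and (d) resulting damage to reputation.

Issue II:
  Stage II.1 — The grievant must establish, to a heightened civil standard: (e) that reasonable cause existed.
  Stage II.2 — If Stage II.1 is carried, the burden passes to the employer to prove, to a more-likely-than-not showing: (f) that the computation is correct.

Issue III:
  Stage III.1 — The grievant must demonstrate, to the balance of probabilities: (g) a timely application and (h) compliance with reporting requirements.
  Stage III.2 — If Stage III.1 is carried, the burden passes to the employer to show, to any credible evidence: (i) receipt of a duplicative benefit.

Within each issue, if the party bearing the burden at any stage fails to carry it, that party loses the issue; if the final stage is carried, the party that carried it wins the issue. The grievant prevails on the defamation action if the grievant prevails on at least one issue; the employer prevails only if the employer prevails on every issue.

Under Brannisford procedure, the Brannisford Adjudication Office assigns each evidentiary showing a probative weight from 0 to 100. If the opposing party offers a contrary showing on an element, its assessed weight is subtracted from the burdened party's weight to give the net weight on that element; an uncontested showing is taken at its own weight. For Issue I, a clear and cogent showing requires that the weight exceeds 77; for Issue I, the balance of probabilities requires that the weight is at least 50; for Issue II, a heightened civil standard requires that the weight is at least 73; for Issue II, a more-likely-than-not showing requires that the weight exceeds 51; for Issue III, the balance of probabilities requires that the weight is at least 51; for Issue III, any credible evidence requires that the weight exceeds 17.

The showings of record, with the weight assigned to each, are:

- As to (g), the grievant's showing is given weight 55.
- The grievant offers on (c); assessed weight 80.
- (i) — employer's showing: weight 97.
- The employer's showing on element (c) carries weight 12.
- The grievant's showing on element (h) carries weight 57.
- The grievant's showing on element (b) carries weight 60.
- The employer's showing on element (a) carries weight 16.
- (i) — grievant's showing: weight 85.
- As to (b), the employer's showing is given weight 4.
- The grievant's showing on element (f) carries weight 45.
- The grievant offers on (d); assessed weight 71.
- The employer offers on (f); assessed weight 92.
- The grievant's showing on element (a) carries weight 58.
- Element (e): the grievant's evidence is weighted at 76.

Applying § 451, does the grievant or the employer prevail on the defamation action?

— Issue I —
Stage I.1 — burden on grievant; standard: the balance of probabilities (weight is at least 50).
    (a): 58 − 16 = 42 < 50 [not met]
    (b): 60 − 4 = 56 ≥ 50 [met]
  Stage I.1 not carried; the grievant fails its burden.
The analysis ends at Stage I.1; the employer prevails on this issue.
— Issue II —
At Stage II.1 the grievant must meet a heightened civil standard (weight is at least 73): on (e) the weight is 76, which does reach 73, so (e) meets the standard.
  All elements met. The burden passes to the employer.
At Stage II.2 the employer must meet a more-likely-than-not showing (weight exceeds 51): on (f) the weight is 92 less the opposing 45 gives net 47, ≤ 51, so (f) does not meet the standard.
  The employer does not carry Stage II.2.
The analysis ends at Stage II.2; the grievant prevails on this issue.
— Issue III —
Stage III.1 — burden on grievant; standard: the balance of probabilities (weight is at least 51).
    (g): 55 ≥ 51 [met]
    (h): 57 ≥ 51 [met]
  Stage III.1 carried; the burden shifts to the employer.
Stage III.2 — burden on employer; standard: any credible evidence (weight exceeds 17).
    (i): 97 − 85 = 12 ≤ 17 [not met]
  Not every element is met, so the employer fails to carry Stage III.2.
The analysis ends at Stage III.2; the grievant prevails on this issue.
Per-issue: Issue I → employer; Issue II → grievant; Issue III → grievant. The grievant must prevail on at least one issue; overall, the grievant prevails.

grievant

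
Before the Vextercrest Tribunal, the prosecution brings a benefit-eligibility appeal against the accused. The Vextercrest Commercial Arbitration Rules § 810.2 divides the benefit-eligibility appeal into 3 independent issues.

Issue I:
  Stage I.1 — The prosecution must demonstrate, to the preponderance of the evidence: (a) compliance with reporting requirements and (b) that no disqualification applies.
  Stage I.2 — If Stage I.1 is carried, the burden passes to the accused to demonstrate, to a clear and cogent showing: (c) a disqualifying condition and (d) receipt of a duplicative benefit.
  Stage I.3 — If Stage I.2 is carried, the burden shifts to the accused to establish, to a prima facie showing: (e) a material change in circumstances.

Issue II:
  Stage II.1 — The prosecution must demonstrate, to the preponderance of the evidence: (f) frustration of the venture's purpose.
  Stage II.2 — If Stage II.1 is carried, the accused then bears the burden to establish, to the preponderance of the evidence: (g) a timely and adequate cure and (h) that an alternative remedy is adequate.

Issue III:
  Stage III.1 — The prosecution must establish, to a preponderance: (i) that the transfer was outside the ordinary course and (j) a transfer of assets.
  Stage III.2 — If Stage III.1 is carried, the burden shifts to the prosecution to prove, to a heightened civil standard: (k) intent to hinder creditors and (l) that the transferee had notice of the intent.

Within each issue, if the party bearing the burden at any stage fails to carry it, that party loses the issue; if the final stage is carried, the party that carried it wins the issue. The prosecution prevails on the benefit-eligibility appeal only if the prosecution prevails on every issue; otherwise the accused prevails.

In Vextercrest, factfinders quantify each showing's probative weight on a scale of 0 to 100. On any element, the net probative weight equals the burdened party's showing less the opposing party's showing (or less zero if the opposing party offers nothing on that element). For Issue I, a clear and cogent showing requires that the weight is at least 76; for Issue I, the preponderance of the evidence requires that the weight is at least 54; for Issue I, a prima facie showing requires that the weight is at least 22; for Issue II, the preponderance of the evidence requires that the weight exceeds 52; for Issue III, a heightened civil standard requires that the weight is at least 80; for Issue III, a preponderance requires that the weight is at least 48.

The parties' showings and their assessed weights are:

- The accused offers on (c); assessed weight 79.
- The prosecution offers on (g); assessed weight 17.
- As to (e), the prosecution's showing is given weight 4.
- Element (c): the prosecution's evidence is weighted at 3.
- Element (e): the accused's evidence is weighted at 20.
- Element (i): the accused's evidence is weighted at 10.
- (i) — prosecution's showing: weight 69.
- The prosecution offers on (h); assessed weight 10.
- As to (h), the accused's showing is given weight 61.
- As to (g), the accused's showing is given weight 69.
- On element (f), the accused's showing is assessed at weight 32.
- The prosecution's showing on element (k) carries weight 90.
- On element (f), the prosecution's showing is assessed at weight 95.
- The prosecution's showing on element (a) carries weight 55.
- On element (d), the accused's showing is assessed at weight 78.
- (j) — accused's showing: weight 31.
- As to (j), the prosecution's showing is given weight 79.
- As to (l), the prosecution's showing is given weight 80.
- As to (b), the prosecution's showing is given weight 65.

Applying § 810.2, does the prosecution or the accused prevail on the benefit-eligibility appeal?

— Issue I —
Stage I.1 — burden on prosecution; standard: the preponderance of the evidence (weight is at least 54).
    (a): 55 ≥ 54 [met]
    (b): 65 ≥ 54 [met]
  The prosecution carries Stage I.1; the accused now bears the burden.
Stage I.2 — burden on accused; standard: a clear and cogent showing (weight is at least 76).
    (c): 79 − 3 = 76 ≥ 76 [met]
    (d): 78 ≥ 76 [met]
  Stage I.2 is satisfied; the accused continues to bear the burden.
Stage I.3 — burden on accused; standard: a prima facie showing (weight is at least 22).
    (e): 20 − 4 = 16 < 22 [not met]
  The accused does not carry Stage I.3.
The analysis ends at Stage I.3; the prosecution prevails on this issue.
— Issue II —
Stage II.1 — burden on prosecution; standard: the preponderance of the evidence (weight exceeds 52).
    (f): 95 − 32 = 63 > 52 [met]
  Stage II.1 is satisfied; the onus moves to the accused.
Stage II.2 — burden on accused; standard: the preponderance of the evidence (weight exceeds 52).
    (g): 69 − 17 = 52 ≤ 52 [not met]
    (h): 61 − 10 = 51 ≤ 52 [not met]
  The accused does not carry Stage II.2.
The prosecution prevails on this issue.
— Issue III —
At Stage III.1 the prosecution must meet a preponderance (weight is at least 48): on (i) the weight is 69 less the opposing 10 gives net 59, which does reach 48, so (i) meets the standard; on (j) the weight is 79 less the opposing 31 gives net 48, which does reach 48, so (j) meets the standard.
  All elements met. The prosecution retains the burden for Stage III.2.
At Stage III.2 the prosecution must meet a heightened civil standard (weight is at least 80): on (k) the weight is 90, ≥ 80, so (k) meets the standard; on (l) the weight is 80, which does reach 80, so (l) meets the standard.
  The prosecution carries the last stage.
All stages carried — the prosecution prevails on this issue.
Per-issue: Issue I → prosecution; Issue II → prosecution; Issue III → prosecution. The prosecution must prevail on every issue; overall, the prosecution prevails.

prosecution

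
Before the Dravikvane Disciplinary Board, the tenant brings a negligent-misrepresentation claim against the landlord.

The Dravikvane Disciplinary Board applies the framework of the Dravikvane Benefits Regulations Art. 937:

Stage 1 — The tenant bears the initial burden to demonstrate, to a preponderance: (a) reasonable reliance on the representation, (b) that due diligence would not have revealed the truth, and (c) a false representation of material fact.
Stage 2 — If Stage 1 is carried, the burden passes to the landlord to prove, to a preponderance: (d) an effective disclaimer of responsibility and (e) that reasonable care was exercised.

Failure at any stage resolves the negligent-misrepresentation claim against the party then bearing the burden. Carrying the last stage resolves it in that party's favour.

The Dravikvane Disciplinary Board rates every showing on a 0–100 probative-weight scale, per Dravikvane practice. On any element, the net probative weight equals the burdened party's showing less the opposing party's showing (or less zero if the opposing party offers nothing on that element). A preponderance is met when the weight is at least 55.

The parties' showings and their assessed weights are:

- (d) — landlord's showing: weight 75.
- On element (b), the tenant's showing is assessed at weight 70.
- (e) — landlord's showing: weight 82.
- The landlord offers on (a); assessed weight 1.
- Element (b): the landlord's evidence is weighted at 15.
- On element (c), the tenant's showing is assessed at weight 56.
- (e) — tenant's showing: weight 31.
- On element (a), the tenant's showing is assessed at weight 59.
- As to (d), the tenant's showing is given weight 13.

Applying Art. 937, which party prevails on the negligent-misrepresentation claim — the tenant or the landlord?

Stage 1 — burden on tenant; standard: a preponderance (weight is at least 55).
    (a): 59 − 1 = 58 ≥ 55 [met]
    (b): 70 − 15 = 55 ≥ 55 [met]
    (c): 56 ≥ 55 [met]
  The tenant carries Stage 1; the landlord now bears the burden.
Stage 2 — burden on landlord; standard: a preponderance (weight is at least 55).
    (d): 75 − 13 = 62 ≥ 55 [met]
    (e): 82 − 31 = 51 < 55 [not met]
  Not every element is met, so the landlord fails to carry Stage 2.
The analysis ends at Stage 2; the tenant prevails.

tenant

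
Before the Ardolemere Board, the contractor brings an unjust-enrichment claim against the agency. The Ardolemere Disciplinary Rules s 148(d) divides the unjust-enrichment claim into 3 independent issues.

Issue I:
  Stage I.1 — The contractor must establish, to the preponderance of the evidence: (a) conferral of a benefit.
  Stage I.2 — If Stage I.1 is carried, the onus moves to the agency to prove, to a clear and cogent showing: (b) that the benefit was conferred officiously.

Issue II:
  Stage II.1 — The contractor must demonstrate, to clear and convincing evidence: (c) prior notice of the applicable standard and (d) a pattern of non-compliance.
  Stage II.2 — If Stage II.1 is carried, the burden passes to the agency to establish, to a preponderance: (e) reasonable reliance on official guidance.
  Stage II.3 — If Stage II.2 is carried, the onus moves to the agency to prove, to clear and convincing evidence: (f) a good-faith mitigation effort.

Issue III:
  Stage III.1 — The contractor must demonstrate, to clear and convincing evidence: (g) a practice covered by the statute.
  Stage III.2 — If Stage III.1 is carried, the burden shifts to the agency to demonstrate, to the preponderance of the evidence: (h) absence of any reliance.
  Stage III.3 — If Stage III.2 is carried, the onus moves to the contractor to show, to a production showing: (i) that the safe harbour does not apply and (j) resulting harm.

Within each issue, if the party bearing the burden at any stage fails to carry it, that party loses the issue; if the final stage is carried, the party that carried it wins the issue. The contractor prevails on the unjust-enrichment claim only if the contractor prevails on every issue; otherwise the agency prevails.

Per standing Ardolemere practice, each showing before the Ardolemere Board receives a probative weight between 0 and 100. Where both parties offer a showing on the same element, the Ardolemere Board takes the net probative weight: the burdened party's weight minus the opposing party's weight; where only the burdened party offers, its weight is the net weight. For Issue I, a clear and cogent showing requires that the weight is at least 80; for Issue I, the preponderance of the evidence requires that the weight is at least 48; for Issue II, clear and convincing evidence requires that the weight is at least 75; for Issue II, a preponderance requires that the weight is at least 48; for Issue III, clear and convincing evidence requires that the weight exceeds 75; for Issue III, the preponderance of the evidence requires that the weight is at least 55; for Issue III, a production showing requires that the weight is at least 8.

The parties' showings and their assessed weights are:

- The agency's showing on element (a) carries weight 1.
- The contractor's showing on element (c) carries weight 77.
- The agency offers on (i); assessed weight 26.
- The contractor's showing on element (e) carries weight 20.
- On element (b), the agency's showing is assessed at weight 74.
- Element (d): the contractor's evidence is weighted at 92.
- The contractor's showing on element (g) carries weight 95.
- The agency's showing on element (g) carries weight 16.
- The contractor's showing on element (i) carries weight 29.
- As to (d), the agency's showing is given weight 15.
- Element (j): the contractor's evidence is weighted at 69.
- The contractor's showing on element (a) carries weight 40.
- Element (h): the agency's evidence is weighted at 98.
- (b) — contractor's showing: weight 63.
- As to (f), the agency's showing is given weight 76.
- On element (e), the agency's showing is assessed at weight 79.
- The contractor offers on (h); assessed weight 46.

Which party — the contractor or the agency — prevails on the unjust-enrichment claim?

— Issue I —
Stage I.1 (contractor, the preponderance of the evidence, weight is at least 48): (a) net 40−1=39 < 48 — fails.
  Stage I.1 not carried; the contractor fails its burden.
The agency prevails on this issue.
— Issue II —
Stage II.1 — burden on contractor; standard: clear and convincing evidence (weight is at least 75).
    (c): 77 ≥ 75 [met]
    (d): 92 − 15 = 77 ≥ 75 [met]
  The contractor carries Stage II.1; the agency now bears the burden.
Stage II.2 — burden on agency; standard: a preponderance (weight is at least 48).
    (e): 79 − 20 = 59 ≥ 48 [met]
  Stage II.2 carried; the burden remains with the agency.
Stage II.3 — burden on agency; standard: clear and convincing evidence (weight is at least 75).
    (f): 76 ≥ 75 [met]
  Stage II.3 carried; the final stage is satisfied.
All stages carried — the agency prevails on this issue.
— Issue III —
Stage III.1 — burden on contractor; standard: clear and convincing evidence (weight exceeds 75).
    (g): 95 − 16 = 79 > 75 [met]
  All elements met. The burden passes to the agency.
Stage III.2 — burden on agency; standard: the preponderance of the evidence (weight is at least 55).
    (h): 98 − 46 = 52 < 55 [not met]
  Not every element is met, so the agency fails to carry Stage III.2.
So the contractor prevails on this issue.
Per-issue: Issue I → agency; Issue II → agency; Issue III → contractor. The contractor must prevail on every issue; overall, the agency prevails.

agency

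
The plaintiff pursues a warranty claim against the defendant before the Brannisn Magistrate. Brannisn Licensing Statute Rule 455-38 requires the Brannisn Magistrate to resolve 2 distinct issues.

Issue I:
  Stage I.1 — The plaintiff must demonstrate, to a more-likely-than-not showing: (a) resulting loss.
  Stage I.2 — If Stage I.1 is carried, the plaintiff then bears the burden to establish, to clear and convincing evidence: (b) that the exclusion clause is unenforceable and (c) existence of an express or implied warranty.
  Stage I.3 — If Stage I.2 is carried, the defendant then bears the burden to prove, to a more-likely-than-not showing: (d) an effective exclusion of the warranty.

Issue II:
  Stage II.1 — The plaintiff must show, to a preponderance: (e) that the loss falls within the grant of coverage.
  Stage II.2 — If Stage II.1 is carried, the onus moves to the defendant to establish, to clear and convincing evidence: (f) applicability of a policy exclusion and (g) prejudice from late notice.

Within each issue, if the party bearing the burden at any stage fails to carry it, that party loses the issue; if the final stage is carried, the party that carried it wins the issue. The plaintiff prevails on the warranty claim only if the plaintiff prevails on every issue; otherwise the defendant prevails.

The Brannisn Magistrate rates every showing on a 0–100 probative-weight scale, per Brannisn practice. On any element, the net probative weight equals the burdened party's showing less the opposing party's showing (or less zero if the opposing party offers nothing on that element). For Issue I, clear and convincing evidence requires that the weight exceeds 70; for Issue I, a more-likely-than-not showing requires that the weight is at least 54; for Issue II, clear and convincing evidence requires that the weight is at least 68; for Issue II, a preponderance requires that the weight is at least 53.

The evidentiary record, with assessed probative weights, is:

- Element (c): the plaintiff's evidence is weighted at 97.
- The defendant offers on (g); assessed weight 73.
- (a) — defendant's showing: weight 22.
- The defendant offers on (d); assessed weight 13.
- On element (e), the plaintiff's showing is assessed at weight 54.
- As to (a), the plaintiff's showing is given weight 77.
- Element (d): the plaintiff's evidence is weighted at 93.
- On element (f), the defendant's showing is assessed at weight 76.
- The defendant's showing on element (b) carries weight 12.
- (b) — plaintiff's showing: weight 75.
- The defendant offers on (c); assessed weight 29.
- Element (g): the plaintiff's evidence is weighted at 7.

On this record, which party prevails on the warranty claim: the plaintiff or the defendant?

— Issue I —
Stage I.1 — burden on plaintiff; standard: a more-likely-than-not showing (weight is at least 54).
    (a): 77 − 22 = 55 ≥ 54 [met]
  All elements met. The plaintiff retains the burden for Stage I.2.
Stage I.2 — burden on plaintiff; standard: clear and convincing evidence (weight exceeds 70).
    (b): 75 − 12 = 63 ≤ 70 [not met]
    (c): 97 − 29 = 68 ≤ 70 [not met]
  Stage I.2 not carried; the plaintiff fails its burden.
The defendant prevails on this issue.
— Issue II —
At Stage II.1 the plaintiff must meet a preponderance (weight is at least 53): on (e) the weight is 54, ≥ 53, so (e) meets the standard.
  The plaintiff carries Stage II.1; the defendant now bears the burden.
At Stage II.2 the defendant must meet clear and convincing evidence (weight is at least 68): on (f) the weight is 76, which does reach 68, so (f) meets the standard; on (g) the weight is 73 less the opposing 7 gives net 66, < 68, so (g) does not meet the standard.
  The defendant does not carry Stage II.2.
So the plaintiff prevails on this issue.
Per-issue: Issue I → defendant; Issue II → plaintiff. The plaintiff must prevail on every issue; overall, the defendant prevails.

defendant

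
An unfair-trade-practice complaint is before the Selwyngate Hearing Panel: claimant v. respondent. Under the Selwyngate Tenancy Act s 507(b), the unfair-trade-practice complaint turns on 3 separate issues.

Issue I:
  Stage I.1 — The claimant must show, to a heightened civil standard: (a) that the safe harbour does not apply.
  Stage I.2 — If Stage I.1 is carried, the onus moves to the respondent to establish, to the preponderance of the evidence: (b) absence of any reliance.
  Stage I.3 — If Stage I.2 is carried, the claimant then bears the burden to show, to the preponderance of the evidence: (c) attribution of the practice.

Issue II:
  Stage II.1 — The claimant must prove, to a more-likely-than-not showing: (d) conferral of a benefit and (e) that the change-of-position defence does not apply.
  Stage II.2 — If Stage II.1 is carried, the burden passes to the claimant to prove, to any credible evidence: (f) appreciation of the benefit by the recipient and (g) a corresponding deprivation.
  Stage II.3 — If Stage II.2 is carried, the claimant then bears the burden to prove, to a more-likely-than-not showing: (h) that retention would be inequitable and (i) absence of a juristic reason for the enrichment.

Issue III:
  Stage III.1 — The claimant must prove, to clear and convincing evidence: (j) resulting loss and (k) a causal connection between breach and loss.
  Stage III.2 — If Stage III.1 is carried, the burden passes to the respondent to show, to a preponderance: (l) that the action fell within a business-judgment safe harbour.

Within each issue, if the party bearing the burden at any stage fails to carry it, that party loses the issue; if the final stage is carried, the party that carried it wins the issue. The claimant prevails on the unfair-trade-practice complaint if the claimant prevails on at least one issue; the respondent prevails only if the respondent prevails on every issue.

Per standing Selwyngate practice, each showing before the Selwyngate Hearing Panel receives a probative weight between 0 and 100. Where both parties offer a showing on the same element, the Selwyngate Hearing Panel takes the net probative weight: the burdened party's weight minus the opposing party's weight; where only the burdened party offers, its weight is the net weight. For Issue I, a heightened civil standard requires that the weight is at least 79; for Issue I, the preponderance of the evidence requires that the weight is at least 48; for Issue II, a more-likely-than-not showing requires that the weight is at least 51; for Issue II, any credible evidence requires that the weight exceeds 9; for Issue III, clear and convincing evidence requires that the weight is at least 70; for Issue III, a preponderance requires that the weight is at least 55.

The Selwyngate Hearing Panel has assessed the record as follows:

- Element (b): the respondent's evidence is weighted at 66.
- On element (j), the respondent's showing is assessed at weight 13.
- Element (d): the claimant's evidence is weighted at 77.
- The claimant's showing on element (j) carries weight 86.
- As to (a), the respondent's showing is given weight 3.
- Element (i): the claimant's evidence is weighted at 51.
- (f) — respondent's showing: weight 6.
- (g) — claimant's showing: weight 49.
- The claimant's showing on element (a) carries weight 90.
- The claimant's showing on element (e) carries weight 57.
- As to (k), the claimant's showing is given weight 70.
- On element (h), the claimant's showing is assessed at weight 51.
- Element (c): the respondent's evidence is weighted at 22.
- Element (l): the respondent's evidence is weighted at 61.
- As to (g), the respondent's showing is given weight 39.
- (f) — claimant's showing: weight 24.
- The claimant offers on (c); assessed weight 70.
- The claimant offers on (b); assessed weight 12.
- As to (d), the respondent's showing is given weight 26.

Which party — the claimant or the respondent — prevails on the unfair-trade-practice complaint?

— Issue I —
Stage I.1 — burden on claimant; standard: a heightened civil standard (weight is at least 79).
    (a): 90 − 3 = 87 ≥ 79 [met]
  The claimant carries Stage I.1; the respondent now bears the burden.
Stage I.2 — burden on respondent; standard: the preponderance of the evidence (weight is at least 48).
    (b): 66 − 12 = 54 ≥ 48 [met]
  The respondent carries Stage I.2; the claimant now bears the burden.
Stage I.3 — burden on claimant; standard: the preponderance of the evidence (weight is at least 48).
    (c): 70 − 22 = 48 ≥ 48 [met]
  Stage I.3 carried; the final stage is satisfied.
All stages carried — the claimant prevails on this issue.
— Issue II —
Stage II.1 — burden on claimant; standard: a more-likely-than-not showing (weight is at least 51).
    (d): 77 − 26 = 51 ≥ 51 [met]
    (e): 57 ≥ 51 [met]
  All elements met. The claimant retains the burden for Stage II.2.
Stage II.2 — burden on claimant; standard: any credible evidence (weight exceeds 9).
    (f): 24 − 6 = 18 > 9 [met]
    (g): 49 − 39 = 10 > 9 [met]
  Stage II.2 carried; the burden remains with the claimant.
Stage II.3 — burden on claimant; standard: a more-likely-than-not showing (weight is at least 51).
    (h): 51 ≥ 51 [met]
    (i): 51 ≥ 51 [met]
  The claimant carries the last stage.
With every stage satisfied, the claimant prevails on this issue.
— Issue III —
Stage III.1 (claimant, clear and convincing evidence, weight is at least 70): (j) net 86−13=73 ≥ 70 — meets; (k) 70 ≥ 70 — meets.
  Stage III.1 is satisfied; the onus moves to the respondent.
Stage III.2 (respondent, a preponderance, weight is at least 55): (l) 61 ≥ 55 — meets.
  The respondent carries the last stage.
With every stage satisfied, the respondent prevails on this issue.
Per-issue: Issue I → claimant; Issue II → claimant; Issue III → respondent. The claimant must prevail on at least one issue; overall, the claimant prevails.

claimant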